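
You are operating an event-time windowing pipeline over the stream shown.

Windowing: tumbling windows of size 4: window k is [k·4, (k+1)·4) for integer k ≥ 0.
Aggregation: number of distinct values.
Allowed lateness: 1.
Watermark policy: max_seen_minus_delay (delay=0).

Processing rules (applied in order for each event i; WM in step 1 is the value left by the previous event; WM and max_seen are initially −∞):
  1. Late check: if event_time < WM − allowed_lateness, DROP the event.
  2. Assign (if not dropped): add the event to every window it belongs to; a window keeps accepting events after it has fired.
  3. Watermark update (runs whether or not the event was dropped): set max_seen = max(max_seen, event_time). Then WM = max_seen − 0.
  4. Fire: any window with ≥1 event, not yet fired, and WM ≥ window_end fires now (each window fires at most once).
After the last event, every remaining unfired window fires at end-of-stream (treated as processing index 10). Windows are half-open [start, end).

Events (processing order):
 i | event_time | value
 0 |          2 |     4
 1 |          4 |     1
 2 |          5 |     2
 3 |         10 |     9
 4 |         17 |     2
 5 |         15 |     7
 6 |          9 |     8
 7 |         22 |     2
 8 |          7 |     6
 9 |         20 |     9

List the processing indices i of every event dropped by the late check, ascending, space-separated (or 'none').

i=0 t=2 v=4: → [0,4); WM=2
i=1 t=4 v=1: → [4,8); WM=4; [0,4) fires=1
i=2 t=5 v=2: → [4,8); WM=5
i=3 t=10 v=9: → [8,12); WM=10; [4,8) fires=2
i=4 t=17 v=2: → [16,20); WM=17; [8,12) fires=1
i=5 t=15 v=7: DROP (t<17-1); WM=17
i=6 t=9 v=8: DROP (t<17-1); WM=17
i=7 t=22 v=2: → [20,24); WM=22; [16,20) fires=1
i=8 t=7 v=6: DROP (t<22-1); WM=22
i=9 t=20 v=9: DROP (t<22-1); WM=22

5 6 8 9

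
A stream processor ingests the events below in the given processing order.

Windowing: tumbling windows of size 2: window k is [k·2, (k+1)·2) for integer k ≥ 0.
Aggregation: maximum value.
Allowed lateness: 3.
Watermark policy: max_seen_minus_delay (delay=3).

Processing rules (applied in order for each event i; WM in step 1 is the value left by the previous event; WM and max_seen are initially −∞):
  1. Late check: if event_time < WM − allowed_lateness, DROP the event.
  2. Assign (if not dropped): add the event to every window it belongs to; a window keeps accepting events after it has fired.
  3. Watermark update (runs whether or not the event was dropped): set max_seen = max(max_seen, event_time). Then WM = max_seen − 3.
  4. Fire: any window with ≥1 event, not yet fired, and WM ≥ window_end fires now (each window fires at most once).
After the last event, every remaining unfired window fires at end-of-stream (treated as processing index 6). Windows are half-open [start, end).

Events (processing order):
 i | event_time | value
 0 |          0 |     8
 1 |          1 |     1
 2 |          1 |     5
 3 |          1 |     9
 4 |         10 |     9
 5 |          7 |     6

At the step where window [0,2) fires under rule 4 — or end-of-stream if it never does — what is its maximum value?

9

i=0 t=0 v=8: → [0,2); WM=-3
i=1 t=1 v=1: → [0,2); WM=-2
i=2 t=1 v=5: → [0,2); WM=-2
i=3 t=1 v=9: → [0,2); WM=-2
i=4 t=10 v=9: → [10,12); WM=7; [0,2) fires=9
i=5 t=7 v=6: → [6,8); WM=7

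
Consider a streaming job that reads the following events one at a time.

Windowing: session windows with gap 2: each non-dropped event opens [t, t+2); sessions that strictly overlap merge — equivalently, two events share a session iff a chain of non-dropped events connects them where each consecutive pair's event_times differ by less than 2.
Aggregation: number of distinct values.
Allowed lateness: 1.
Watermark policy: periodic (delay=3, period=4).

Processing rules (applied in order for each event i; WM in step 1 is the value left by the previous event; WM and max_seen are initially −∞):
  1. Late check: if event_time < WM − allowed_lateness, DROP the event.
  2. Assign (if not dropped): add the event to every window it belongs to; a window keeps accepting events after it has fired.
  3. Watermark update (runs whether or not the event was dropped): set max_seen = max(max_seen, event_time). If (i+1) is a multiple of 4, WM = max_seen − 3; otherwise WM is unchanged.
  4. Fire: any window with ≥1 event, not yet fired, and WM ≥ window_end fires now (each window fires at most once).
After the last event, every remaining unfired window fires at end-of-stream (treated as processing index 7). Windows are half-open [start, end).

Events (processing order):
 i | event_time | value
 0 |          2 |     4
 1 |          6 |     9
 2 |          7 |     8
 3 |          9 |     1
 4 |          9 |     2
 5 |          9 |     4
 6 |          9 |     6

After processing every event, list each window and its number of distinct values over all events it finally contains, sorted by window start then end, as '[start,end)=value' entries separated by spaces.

i=0 t=2 v=4: → [2,4); WM=−∞
i=1 t=6 v=9: → [6,8); WM=−∞
i=2 t=7 v=8: → [6,9); WM=−∞
i=3 t=9 v=1: → [9,11); WM=6
i=4 t=9 v=2: → [9,11); WM=6
i=5 t=9 v=4: → [9,11); WM=6
i=6 t=9 v=6: → [9,11); WM=6

[2,4)=1 [6,9)=2 [9,11)=4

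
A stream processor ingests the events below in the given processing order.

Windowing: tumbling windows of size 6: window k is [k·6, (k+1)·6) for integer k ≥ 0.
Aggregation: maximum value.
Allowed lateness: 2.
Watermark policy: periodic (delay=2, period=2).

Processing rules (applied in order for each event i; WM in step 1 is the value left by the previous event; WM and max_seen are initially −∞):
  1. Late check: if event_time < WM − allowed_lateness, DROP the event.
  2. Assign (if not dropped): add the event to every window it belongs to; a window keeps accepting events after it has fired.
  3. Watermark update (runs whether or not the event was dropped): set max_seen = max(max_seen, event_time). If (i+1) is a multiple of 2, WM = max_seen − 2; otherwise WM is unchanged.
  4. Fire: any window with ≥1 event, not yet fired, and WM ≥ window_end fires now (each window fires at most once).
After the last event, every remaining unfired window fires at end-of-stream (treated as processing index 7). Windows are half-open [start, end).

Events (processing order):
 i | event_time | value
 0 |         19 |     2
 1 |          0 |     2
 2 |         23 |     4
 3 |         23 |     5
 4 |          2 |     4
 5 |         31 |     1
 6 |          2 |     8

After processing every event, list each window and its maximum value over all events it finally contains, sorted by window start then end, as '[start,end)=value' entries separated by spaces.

[0,6)=2 [18,24)=5 [30,36)=1

i=0 t=19 v=2: → [18,24); WM=−∞
i=1 t=0 v=2: → [0,6); WM=17; [0,6) fires=2
i=2 t=23 v=4: → [18,24); WM=17
i=3 t=23 v=5: → [18,24); WM=21
i=4 t=2 v=4: DROP (t<21-2); WM=21
i=5 t=31 v=1: → [30,36); WM=29; [18,24) fires=5
i=6 t=2 v=8: DROP (t<29-2); WM=29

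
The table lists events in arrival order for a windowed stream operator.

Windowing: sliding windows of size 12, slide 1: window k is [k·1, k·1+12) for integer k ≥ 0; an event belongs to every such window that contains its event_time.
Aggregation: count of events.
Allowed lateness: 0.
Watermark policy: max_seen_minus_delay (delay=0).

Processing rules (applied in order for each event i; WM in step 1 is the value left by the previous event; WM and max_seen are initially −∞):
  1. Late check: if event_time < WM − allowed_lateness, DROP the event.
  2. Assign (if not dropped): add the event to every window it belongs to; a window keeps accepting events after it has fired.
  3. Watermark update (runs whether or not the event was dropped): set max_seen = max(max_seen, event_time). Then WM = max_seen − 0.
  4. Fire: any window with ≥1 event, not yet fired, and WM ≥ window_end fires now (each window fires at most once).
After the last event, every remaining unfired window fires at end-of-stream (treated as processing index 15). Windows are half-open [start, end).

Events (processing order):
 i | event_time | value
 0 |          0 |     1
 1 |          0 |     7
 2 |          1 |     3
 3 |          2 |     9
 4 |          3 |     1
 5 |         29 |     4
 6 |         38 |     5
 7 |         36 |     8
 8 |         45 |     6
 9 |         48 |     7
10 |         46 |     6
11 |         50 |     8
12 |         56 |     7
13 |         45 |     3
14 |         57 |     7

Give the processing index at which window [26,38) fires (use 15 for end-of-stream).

i=0 t=0 v=1: → [0,12); WM=0
i=1 t=0 v=7: → [0,12); WM=0
i=2 t=1 v=3: → [1,13),[0,12); WM=1
i=3 t=2 v=9: → [2,14),[1,13),[0,12); WM=2
i=4 t=3 v=1: → [3,15),[2,14),[1,13),[0,12); WM=3
i=5 t=29 v=4: → [29,41),[28,40),[27,39),[26,38),[25,37),[24,36),[23,35),[22,34),[21,33),[20,32),[19,31),[18,30); WM=29; [0,12) fires=5 [1,13) fires=3 [2,14) fires=2 [3,15) fires=1
i=6 t=38 v=5: → [38,50),[37,49),[36,48),[35,47),[34,46),[33,45),[32,44),[31,43),[30,42),[29,41),[28,40),[27,39); WM=38; [18,30) fires=1 [19,31) fires=1 [20,32) fires=1 [21,33) fires=1 [22,34) fires=1 [23,35) fires=1 [24,36) fires=1 [25,37) fires=1 [26,38) fires=1
i=7 t=36 v=8: DROP (t<38-0); WM=38
i=8 t=45 v=6: → [45,57),[44,56),[43,55),[42,54),[41,53),[40,52),[39,51),[38,50),[37,49),[36,48),[35,47),[34,46); WM=45; [27,39) fires=2 [28,40) fires=2 [29,41) fires=2 [30,42) fires=1 [31,43) fires=1 [32,44) fires=1 [33,45) fires=1
i=9 t=48 v=7: → [48,60),[47,59),[46,58),[45,57),[44,56),[43,55),[42,54),[41,53),[40,52),[39,51),[38,50),[37,49); WM=48; [34,46) fires=2 [35,47) fires=2 [36,48) fires=2
i=10 t=46 v=6: DROP (t<48-0); WM=48
i=11 t=50 v=8: → [50,62),[49,61),[48,60),[47,59),[46,58),[45,57),[44,56),[43,55),[42,54),[41,53),[40,52),[39,51); WM=50; [37,49) fires=3 [38,50) fires=3
i=12 t=56 v=7: → [56,68),[55,67),[54,66),[53,65),[52,64),[51,63),[50,62),[49,61),[48,60),[47,59),[46,58),[45,57); WM=56; [39,51) fires=3 [40,52) fires=3 [41,53) fires=3 [42,54) fires=3 [43,55) fires=3 [44,56) fires=3
i=13 t=45 v=3: DROP (t<56-0); WM=56
i=14 t=57 v=7: → [57,69),[56,68),[55,67),[54,66),[53,65),[52,64),[51,63),[50,62),[49,61),[48,60),[47,59),[46,58); WM=57; [45,57) fires=4

6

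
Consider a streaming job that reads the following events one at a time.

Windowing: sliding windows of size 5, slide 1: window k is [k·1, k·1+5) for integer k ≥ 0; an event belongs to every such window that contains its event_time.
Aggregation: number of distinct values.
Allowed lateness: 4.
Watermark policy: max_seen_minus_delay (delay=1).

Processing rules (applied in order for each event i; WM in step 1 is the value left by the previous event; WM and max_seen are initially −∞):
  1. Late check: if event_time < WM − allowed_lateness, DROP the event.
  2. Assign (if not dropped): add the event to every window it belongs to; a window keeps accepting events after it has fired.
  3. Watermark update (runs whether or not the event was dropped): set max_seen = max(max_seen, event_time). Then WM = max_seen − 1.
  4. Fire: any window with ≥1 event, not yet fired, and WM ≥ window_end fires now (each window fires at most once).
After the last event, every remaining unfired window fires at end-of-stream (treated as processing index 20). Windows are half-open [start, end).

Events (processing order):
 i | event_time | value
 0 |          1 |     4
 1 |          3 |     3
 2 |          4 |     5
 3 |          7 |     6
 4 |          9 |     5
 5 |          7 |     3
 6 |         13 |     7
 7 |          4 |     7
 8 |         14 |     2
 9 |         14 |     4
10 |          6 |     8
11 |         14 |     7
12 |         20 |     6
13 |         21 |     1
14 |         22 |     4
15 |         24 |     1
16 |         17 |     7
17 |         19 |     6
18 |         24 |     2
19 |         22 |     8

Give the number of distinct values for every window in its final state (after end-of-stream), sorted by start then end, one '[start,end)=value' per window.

[0,5)=3 [1,6)=3 [2,7)=2 [3,8)=3 [4,9)=3 [5,10)=3 [6,11)=3 [7,12)=3 [8,13)=1 [9,14)=2 [10,15)=3 [11,16)=3 [12,17)=3 [13,18)=3 [14,19)=3 [15,20)=1 [16,21)=1 [17,22)=2 [18,23)=4 [19,24)=4 [20,25)=5 [21,26)=4 [22,27)=4 [23,28)=2 [24,29)=2

i=0 t=1 v=4: → [1,6),[0,5); WM=0
i=1 t=3 v=3: → [3,8),[2,7),[1,6),[0,5); WM=2
i=2 t=4 v=5: → [4,9),[3,8),[2,7),[1,6),[0,5); WM=3
i=3 t=7 v=6: → [7,12),[6,11),[5,10),[4,9),[3,8); WM=6; [0,5) fires=3 [1,6) fires=3
i=4 t=9 v=5: → [9,14),[8,13),[7,12),[6,11),[5,10); WM=8; [2,7) fires=2 [3,8) fires=3
i=5 t=7 v=3: → [7,12),[6,11),[5,10),[4,9),[3,8); WM=8
i=6 t=13 v=7: → [13,18),[12,17),[11,16),[10,15),[9,14); WM=12; [4,9) fires=3 [5,10) fires=3 [6,11) fires=3 [7,12) fires=3
i=7 t=4 v=7: DROP (t<12-4); WM=12
i=8 t=14 v=2: → [14,19),[13,18),[12,17),[11,16),[10,15); WM=13; [8,13) fires=1
i=9 t=14 v=4: → [14,19),[13,18),[12,17),[11,16),[10,15); WM=13
i=10 t=6 v=8: DROP (t<13-4); WM=13
i=11 t=14 v=7: → [14,19),[13,18),[12,17),[11,16),[10,15); WM=13
i=12 t=20 v=6: → [20,25),[19,24),[18,23),[17,22),[16,21); WM=19; [9,14) fires=2 [10,15) fires=3 [11,16) fires=3 [12,17) fires=3 [13,18) fires=3 [14,19) fires=3
i=13 t=21 v=1: → [21,26),[20,25),[19,24),[18,23),[17,22); WM=20
i=14 t=22 v=4: → [22,27),[21,26),[20,25),[19,24),[18,23); WM=21; [16,21) fires=1
i=15 t=24 v=1: → [24,29),[23,28),[22,27),[21,26),[20,25); WM=23; [17,22) fires=2 [18,23) fires=3
i=16 t=17 v=7: DROP (t<23-4); WM=23
i=17 t=19 v=6: → [19,24),[18,23),[17,22),[16,21),[15,20); WM=23; [15,20) fires=1
i=18 t=24 v=2: → [24,29),[23,28),[22,27),[21,26),[20,25); WM=23
i=19 t=22 v=8: → [22,27),[21,26),[20,25),[19,24),[18,23); WM=23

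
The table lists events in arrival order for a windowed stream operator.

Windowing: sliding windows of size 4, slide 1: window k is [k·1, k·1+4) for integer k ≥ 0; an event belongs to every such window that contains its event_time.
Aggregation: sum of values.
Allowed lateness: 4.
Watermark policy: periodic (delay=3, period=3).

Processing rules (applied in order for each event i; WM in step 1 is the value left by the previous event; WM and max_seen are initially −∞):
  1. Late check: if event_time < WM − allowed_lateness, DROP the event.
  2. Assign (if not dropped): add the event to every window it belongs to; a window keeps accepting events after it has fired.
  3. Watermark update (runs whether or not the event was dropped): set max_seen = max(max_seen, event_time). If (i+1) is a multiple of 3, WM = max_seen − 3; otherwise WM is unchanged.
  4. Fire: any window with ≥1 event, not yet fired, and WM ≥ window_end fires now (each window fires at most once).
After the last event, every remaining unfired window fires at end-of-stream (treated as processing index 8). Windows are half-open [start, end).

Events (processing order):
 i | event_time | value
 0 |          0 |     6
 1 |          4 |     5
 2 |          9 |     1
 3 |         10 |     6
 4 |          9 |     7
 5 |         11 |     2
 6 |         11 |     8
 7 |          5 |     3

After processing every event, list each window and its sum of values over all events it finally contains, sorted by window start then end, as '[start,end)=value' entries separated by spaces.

i=0 t=0 v=6: → [0,4); WM=−∞
i=1 t=4 v=5: → [4,8),[3,7),[2,6),[1,5); WM=−∞
i=2 t=9 v=1: → [9,13),[8,12),[7,11),[6,10); WM=6; [0,4) fires=6 [1,5) fires=5 [2,6) fires=5
i=3 t=10 v=6: → [10,14),[9,13),[8,12),[7,11); WM=6
i=4 t=9 v=7: → [9,13),[8,12),[7,11),[6,10); WM=6
i=5 t=11 v=2: → [11,15),[10,14),[9,13),[8,12); WM=8; [3,7) fires=5 [4,8) fires=5
i=6 t=11 v=8: → [11,15),[10,14),[9,13),[8,12); WM=8
i=7 t=5 v=3: → [5,9),[4,8),[3,7),[2,6); WM=8

[0,4)=6 [1,5)=5 [2,6)=8 [3,7)=8 [4,8)=8 [5,9)=3 [6,10)=8 [7,11)=14 [8,12)=24 [9,13)=24 [10,14)=16 [11,15)=10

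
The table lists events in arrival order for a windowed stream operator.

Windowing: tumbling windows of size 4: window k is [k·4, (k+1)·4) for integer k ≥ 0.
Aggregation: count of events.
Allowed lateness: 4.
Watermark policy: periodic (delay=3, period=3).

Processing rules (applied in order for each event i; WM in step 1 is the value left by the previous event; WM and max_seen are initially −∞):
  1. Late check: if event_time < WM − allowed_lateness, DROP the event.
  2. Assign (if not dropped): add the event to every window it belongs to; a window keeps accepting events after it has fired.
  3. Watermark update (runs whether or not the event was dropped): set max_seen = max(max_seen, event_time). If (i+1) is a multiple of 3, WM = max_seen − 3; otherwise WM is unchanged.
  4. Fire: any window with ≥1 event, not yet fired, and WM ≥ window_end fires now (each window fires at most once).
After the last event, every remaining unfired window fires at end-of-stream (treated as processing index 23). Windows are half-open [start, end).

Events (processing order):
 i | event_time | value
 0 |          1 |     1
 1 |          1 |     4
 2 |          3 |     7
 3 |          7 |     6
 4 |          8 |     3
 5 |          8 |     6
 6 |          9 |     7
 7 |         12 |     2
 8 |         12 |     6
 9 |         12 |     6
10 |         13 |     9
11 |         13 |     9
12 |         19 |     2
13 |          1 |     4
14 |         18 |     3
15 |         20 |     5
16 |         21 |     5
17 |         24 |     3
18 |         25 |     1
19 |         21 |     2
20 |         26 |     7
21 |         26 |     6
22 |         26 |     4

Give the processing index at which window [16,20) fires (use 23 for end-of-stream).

i=0 t=1 v=1: → [0,4); WM=−∞
i=1 t=1 v=4: → [0,4); WM=−∞
i=2 t=3 v=7: → [0,4); WM=0
i=3 t=7 v=6: → [4,8); WM=0
i=4 t=8 v=3: → [8,12); WM=0
i=5 t=8 v=6: → [8,12); WM=5; [0,4) fires=3
i=6 t=9 v=7: → [8,12); WM=5
i=7 t=12 v=2: → [12,16); WM=5
i=8 t=12 v=6: → [12,16); WM=9; [4,8) fires=1
i=9 t=12 v=6: → [12,16); WM=9
i=10 t=13 v=9: → [12,16); WM=9
i=11 t=13 v=9: → [12,16); WM=10
i=12 t=19 v=2: → [16,20); WM=10
i=13 t=1 v=4: DROP (t<10-4); WM=10
i=14 t=18 v=3: → [16,20); WM=16; [8,12) fires=3 [12,16) fires=5
i=15 t=20 v=5: → [20,24); WM=16
i=16 t=21 v=5: → [20,24); WM=16
i=17 t=24 v=3: → [24,28); WM=21; [16,20) fires=2
i=18 t=25 v=1: → [24,28); WM=21
i=19 t=21 v=2: → [20,24); WM=21
i=20 t=26 v=7: → [24,28); WM=23
i=21 t=26 v=6: → [24,28); WM=23
i=22 t=26 v=4: → [24,28); WM=23

17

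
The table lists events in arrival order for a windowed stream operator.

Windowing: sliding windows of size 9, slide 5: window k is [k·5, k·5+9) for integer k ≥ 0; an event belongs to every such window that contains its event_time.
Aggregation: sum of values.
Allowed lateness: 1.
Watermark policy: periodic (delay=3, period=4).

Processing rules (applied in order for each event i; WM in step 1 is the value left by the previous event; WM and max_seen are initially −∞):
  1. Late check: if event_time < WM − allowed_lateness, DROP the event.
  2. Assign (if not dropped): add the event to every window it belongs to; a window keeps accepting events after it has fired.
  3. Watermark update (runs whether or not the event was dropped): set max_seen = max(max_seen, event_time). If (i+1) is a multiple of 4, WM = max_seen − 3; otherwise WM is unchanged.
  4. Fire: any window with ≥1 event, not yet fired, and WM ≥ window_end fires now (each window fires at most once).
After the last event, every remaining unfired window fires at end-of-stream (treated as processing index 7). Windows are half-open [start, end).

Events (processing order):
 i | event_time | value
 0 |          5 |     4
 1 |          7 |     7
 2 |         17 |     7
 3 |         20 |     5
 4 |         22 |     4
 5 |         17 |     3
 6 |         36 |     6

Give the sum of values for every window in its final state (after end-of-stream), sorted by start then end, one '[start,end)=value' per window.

i=0 t=5 v=4: → [5,14),[0,9); WM=−∞
i=1 t=7 v=7: → [5,14),[0,9); WM=−∞
i=2 t=17 v=7: → [15,24),[10,19); WM=−∞
i=3 t=20 v=5: → [20,29),[15,24); WM=17; [0,9) fires=11 [5,14) fires=11
i=4 t=22 v=4: → [20,29),[15,24); WM=17
i=5 t=17 v=3: → [15,24),[10,19); WM=17
i=6 t=36 v=6: → [35,44),[30,39); WM=17

[0,9)=11 [5,14)=11 [10,19)=10 [15,24)=19 [20,29)=9 [30,39)=6 [35,44)=6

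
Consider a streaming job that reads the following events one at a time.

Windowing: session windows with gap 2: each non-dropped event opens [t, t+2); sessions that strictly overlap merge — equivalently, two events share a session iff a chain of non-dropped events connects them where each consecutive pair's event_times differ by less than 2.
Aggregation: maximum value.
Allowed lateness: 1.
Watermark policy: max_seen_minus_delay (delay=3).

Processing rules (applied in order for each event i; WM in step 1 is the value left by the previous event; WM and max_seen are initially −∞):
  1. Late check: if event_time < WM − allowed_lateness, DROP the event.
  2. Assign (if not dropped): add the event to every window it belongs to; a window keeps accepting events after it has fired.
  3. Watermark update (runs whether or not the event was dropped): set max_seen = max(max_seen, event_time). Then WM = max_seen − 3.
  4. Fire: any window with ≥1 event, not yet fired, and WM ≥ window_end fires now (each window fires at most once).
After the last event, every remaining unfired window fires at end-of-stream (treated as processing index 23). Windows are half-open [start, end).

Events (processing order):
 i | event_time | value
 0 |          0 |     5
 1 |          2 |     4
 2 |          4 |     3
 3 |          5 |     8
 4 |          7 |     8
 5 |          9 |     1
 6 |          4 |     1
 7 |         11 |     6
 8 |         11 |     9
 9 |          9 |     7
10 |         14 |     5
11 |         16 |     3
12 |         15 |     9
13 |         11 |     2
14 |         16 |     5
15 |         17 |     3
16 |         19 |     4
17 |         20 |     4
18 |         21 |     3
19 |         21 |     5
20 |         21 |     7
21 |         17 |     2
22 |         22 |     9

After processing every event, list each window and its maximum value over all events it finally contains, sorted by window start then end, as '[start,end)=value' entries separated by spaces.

[0,2)=5 [2,4)=4 [4,7)=8 [7,9)=8 [9,11)=7 [11,13)=9 [14,19)=9 [19,24)=9

i=0 t=0 v=5: → [0,2); WM=-3
i=1 t=2 v=4: → [2,4); WM=-1
i=2 t=4 v=3: → [4,6); WM=1
i=3 t=5 v=8: → [4,7); WM=2
i=4 t=7 v=8: → [7,9); WM=4
i=5 t=9 v=1: → [9,11); WM=6
i=6 t=4 v=1: DROP (t<6-1); WM=6
i=7 t=11 v=6: → [11,13); WM=8
i=8 t=11 v=9: → [11,13); WM=8
i=9 t=9 v=7: → [9,11); WM=8
i=10 t=14 v=5: → [14,16); WM=11
i=11 t=16 v=3: → [16,18); WM=13
i=12 t=15 v=9: → [14,18); WM=13
i=13 t=11 v=2: DROP (t<13-1); WM=13
i=14 t=16 v=5: → [14,18); WM=13
i=15 t=17 v=3: → [14,19); WM=14
i=16 t=19 v=4: → [19,21); WM=16
i=17 t=20 v=4: → [19,22); WM=17
i=18 t=21 v=3: → [19,23); WM=18
i=19 t=21 v=5: → [19,23); WM=18
i=20 t=21 v=7: → [19,23); WM=18
i=21 t=17 v=2: → [14,19); WM=18
i=22 t=22 v=9: → [19,24); WM=19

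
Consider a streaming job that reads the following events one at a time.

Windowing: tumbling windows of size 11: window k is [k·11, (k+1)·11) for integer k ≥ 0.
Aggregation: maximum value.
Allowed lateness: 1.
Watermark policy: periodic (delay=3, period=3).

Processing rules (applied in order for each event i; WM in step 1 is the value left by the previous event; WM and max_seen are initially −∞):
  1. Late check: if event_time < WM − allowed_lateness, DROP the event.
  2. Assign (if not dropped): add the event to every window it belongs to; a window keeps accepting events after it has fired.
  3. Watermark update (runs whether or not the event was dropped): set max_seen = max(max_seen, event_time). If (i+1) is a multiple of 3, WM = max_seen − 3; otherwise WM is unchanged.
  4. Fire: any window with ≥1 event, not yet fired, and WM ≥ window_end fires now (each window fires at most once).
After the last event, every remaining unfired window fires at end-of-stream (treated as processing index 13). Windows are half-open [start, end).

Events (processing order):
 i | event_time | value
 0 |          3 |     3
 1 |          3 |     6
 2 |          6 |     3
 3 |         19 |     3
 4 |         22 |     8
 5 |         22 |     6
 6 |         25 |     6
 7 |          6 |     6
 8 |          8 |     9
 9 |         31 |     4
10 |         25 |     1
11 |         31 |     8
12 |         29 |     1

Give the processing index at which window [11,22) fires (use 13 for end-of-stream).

8

i=0 t=3 v=3: → [0,11); WM=−∞
i=1 t=3 v=6: → [0,11); WM=−∞
i=2 t=6 v=3: → [0,11); WM=3
i=3 t=19 v=3: → [11,22); WM=3
i=4 t=22 v=8: → [22,33); WM=3
i=5 t=22 v=6: → [22,33); WM=19; [0,11) fires=6
i=6 t=25 v=6: → [22,33); WM=19
i=7 t=6 v=6: DROP (t<19-1); WM=19
i=8 t=8 v=9: DROP (t<19-1); WM=22; [11,22) fires=3
i=9 t=31 v=4: → [22,33); WM=22
i=10 t=25 v=1: → [22,33); WM=22
i=11 t=31 v=8: → [22,33); WM=28
i=12 t=29 v=1: → [22,33); WM=28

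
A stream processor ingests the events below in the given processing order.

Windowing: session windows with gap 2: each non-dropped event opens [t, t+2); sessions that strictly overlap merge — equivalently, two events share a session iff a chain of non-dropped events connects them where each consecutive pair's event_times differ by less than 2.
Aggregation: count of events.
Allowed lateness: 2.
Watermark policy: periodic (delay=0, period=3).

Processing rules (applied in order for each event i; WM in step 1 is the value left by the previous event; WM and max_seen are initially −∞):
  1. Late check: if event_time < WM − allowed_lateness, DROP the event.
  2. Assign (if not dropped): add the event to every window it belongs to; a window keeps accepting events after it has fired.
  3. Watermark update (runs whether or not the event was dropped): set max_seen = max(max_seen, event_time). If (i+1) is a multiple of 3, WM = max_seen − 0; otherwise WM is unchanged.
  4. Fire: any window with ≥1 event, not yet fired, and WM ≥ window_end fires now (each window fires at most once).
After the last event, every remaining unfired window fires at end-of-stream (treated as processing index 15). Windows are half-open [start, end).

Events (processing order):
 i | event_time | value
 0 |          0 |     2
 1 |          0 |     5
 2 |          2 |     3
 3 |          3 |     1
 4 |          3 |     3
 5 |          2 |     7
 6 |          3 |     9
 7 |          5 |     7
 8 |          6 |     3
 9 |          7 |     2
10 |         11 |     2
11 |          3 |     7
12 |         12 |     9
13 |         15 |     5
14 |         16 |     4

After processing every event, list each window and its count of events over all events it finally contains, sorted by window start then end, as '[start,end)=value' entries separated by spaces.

i=0 t=0 v=2: → [0,2); WM=−∞
i=1 t=0 v=5: → [0,2); WM=−∞
i=2 t=2 v=3: → [2,4); WM=2
i=3 t=3 v=1: → [2,5); WM=2
i=4 t=3 v=3: → [2,5); WM=2
i=5 t=2 v=7: → [2,5); WM=3
i=6 t=3 v=9: → [2,5); WM=3
i=7 t=5 v=7: → [5,7); WM=3
i=8 t=6 v=3: → [5,8); WM=6
i=9 t=7 v=2: → [5,9); WM=6
i=10 t=11 v=2: → [11,13); WM=6
i=11 t=3 v=7: DROP (t<6-2); WM=11
i=12 t=12 v=9: → [11,14); WM=11
i=13 t=15 v=5: → [15,17); WM=11
i=14 t=16 v=4: → [15,18); WM=16

[0,2)=2 [2,5)=5 [5,9)=3 [11,14)=2 [15,18)=2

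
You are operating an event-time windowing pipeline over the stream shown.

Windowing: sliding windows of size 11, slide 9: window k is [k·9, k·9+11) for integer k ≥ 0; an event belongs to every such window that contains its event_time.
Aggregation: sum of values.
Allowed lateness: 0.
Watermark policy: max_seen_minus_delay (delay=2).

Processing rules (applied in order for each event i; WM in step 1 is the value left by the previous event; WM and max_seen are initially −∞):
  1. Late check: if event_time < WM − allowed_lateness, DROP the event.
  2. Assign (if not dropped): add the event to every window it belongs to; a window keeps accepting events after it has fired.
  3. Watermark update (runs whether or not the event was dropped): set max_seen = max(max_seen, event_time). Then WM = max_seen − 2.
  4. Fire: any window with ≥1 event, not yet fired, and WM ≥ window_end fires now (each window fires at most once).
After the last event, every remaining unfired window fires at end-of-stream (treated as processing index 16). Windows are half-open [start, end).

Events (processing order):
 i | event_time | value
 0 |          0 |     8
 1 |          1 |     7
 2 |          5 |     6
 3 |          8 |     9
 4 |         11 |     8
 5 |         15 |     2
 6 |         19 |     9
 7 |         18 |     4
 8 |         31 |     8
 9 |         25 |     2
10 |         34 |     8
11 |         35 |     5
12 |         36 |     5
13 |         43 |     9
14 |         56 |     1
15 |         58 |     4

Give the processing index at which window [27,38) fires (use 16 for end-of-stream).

i=0 t=0 v=8: → [0,11); WM=-2
i=1 t=1 v=7: → [0,11); WM=-1
i=2 t=5 v=6: → [0,11); WM=3
i=3 t=8 v=9: → [0,11); WM=6
i=4 t=11 v=8: → [9,20); WM=9
i=5 t=15 v=2: → [9,20); WM=13; [0,11) fires=30
i=6 t=19 v=9: → [18,29),[9,20); WM=17
i=7 t=18 v=4: → [18,29),[9,20); WM=17
i=8 t=31 v=8: → [27,38); WM=29; [9,20) fires=23 [18,29) fires=13
i=9 t=25 v=2: DROP (t<29-0); WM=29
i=10 t=34 v=8: → [27,38); WM=32
i=11 t=35 v=5: → [27,38); WM=33
i=12 t=36 v=5: → [36,47),[27,38); WM=34
i=13 t=43 v=9: → [36,47); WM=41; [27,38) fires=26
i=14 t=56 v=1: → [54,65); WM=54; [36,47) fires=14
i=15 t=58 v=4: → [54,65); WM=56

13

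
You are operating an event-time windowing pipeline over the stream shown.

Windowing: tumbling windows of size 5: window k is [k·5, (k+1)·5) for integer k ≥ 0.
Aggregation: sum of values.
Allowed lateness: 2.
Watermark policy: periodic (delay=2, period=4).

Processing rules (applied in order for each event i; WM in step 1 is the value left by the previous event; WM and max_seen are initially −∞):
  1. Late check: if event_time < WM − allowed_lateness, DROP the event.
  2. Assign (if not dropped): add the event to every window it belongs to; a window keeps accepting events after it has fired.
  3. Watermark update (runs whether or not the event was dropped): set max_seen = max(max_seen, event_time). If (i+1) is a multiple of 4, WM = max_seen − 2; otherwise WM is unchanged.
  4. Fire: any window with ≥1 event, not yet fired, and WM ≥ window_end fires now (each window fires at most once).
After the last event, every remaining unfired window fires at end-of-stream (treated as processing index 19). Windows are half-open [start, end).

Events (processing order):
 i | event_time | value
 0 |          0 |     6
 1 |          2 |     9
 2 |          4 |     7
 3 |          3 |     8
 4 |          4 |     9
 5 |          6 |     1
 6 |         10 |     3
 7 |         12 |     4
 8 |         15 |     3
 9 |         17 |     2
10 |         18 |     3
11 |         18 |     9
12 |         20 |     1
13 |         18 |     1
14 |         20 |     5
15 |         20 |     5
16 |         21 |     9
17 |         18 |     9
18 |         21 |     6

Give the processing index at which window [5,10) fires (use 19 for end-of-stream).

i=0 t=0 v=6: → [0,5); WM=−∞
i=1 t=2 v=9: → [0,5); WM=−∞
i=2 t=4 v=7: → [0,5); WM=−∞
i=3 t=3 v=8: → [0,5); WM=2
i=4 t=4 v=9: → [0,5); WM=2
i=5 t=6 v=1: → [5,10); WM=2
i=6 t=10 v=3: → [10,15); WM=2
i=7 t=12 v=4: → [10,15); WM=10; [0,5) fires=39 [5,10) fires=1
i=8 t=15 v=3: → [15,20); WM=10
i=9 t=17 v=2: → [15,20); WM=10
i=10 t=18 v=3: → [15,20); WM=10
i=11 t=18 v=9: → [15,20); WM=16; [10,15) fires=7
i=12 t=20 v=1: → [20,25); WM=16
i=13 t=18 v=1: → [15,20); WM=16
i=14 t=20 v=5: → [20,25); WM=16
i=15 t=20 v=5: → [20,25); WM=18
i=16 t=21 v=9: → [20,25); WM=18
i=17 t=18 v=9: → [15,20); WM=18
i=18 t=21 v=6: → [20,25); WM=18

7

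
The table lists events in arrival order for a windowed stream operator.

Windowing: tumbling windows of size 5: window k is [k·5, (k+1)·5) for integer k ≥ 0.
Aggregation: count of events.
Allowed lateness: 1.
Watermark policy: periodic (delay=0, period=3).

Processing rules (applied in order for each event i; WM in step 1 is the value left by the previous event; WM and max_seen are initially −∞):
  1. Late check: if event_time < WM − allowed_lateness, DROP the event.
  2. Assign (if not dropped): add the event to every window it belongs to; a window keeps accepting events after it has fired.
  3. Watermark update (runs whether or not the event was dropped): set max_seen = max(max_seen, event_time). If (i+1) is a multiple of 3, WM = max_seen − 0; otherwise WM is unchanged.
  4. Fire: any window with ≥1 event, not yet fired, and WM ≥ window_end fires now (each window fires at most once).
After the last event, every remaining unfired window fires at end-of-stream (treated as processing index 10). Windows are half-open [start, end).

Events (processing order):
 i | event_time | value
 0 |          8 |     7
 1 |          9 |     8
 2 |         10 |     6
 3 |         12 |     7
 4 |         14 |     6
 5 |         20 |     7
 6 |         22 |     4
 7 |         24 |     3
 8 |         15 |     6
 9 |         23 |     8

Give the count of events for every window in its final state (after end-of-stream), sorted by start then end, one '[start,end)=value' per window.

i=0 t=8 v=7: → [5,10); WM=−∞
i=1 t=9 v=8: → [5,10); WM=−∞
i=2 t=10 v=6: → [10,15); WM=10; [5,10) fires=2
i=3 t=12 v=7: → [10,15); WM=10
i=4 t=14 v=6: → [10,15); WM=10
i=5 t=20 v=7: → [20,25); WM=20; [10,15) fires=3
i=6 t=22 v=4: → [20,25); WM=20
i=7 t=24 v=3: → [20,25); WM=20
i=8 t=15 v=6: DROP (t<20-1); WM=24
i=9 t=23 v=8: → [20,25); WM=24

[5,10)=2 [10,15)=3 [20,25)=4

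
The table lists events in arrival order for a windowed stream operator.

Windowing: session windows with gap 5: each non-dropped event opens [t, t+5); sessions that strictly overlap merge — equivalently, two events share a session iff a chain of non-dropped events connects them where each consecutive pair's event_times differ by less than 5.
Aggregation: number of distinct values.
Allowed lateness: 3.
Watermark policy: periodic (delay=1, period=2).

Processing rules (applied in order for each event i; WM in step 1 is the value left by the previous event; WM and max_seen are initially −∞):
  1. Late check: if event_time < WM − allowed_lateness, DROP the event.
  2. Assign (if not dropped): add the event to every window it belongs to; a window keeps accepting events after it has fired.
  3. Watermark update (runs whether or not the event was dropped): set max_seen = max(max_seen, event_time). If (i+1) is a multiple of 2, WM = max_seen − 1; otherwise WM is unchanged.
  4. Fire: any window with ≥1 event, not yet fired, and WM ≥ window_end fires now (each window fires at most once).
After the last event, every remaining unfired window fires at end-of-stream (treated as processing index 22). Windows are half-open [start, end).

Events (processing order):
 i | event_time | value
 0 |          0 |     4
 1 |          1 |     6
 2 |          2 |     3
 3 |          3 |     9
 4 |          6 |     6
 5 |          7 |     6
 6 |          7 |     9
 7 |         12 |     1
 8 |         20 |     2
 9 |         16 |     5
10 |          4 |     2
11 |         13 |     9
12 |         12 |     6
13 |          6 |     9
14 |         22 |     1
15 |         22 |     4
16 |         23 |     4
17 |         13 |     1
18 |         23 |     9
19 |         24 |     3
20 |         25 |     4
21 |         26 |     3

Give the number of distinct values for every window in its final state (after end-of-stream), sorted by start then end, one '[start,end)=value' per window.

i=0 t=0 v=4: → [0,5); WM=−∞
i=1 t=1 v=6: → [0,6); WM=0
i=2 t=2 v=3: → [0,7); WM=0
i=3 t=3 v=9: → [0,8); WM=2
i=4 t=6 v=6: → [0,11); WM=2
i=5 t=7 v=6: → [0,12); WM=6
i=6 t=7 v=9: → [0,12); WM=6
i=7 t=12 v=1: → [12,17); WM=11
i=8 t=20 v=2: → [20,25); WM=11
i=9 t=16 v=5: → [12,25); WM=19
i=10 t=4 v=2: DROP (t<19-3); WM=19
i=11 t=13 v=9: DROP (t<19-3); WM=19
i=12 t=12 v=6: DROP (t<19-3); WM=19
i=13 t=6 v=9: DROP (t<19-3); WM=19
i=14 t=22 v=1: → [12,27); WM=19
i=15 t=22 v=4: → [12,27); WM=21
i=16 t=23 v=4: → [12,28); WM=21
i=17 t=13 v=1: DROP (t<21-3); WM=22
i=18 t=23 v=9: → [12,28); WM=22
i=19 t=24 v=3: → [12,29); WM=23
i=20 t=25 v=4: → [12,30); WM=23
i=21 t=26 v=3: → [12,31); WM=25

[0,12)=4 [12,31)=6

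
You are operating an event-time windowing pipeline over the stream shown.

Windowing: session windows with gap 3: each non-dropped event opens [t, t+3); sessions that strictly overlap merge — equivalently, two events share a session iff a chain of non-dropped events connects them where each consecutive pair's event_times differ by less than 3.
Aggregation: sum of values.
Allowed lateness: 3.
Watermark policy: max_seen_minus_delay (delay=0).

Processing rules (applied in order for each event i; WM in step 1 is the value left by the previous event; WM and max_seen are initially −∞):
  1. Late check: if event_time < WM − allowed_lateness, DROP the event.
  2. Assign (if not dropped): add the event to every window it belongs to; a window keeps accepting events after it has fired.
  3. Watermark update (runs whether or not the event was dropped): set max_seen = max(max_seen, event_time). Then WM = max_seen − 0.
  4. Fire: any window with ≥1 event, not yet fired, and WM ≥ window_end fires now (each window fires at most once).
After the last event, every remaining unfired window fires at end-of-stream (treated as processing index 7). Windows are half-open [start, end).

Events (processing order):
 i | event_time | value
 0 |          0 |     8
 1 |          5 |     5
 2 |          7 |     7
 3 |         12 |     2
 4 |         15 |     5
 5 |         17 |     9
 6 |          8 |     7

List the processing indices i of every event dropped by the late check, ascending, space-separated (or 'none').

6

i=0 t=0 v=8: → [0,3); WM=0
i=1 t=5 v=5: → [5,8); WM=5
i=2 t=7 v=7: → [5,10); WM=7
i=3 t=12 v=2: → [12,15); WM=12
i=4 t=15 v=5: → [15,18); WM=15
i=5 t=17 v=9: → [15,20); WM=17
i=6 t=8 v=7: DROP (t<17-3); WM=17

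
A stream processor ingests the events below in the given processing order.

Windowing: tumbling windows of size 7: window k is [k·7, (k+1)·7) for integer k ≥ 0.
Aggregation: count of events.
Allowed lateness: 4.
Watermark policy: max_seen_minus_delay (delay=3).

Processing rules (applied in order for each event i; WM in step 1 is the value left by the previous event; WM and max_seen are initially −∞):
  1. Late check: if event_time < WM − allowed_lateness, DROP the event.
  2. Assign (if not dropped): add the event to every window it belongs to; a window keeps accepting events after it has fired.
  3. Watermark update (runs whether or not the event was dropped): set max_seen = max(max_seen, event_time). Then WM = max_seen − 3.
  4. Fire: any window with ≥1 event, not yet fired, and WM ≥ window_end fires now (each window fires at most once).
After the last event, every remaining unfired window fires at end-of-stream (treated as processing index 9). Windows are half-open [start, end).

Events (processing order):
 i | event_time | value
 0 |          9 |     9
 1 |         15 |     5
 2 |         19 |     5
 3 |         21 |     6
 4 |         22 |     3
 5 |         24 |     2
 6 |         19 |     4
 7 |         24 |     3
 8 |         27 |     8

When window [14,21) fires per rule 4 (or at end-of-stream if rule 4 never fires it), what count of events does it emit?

i=0 t=9 v=9: → [7,14); WM=6
i=1 t=15 v=5: → [14,21); WM=12
i=2 t=19 v=5: → [14,21); WM=16; [7,14) fires=1
i=3 t=21 v=6: → [21,28); WM=18
i=4 t=22 v=3: → [21,28); WM=19
i=5 t=24 v=2: → [21,28); WM=21; [14,21) fires=2
i=6 t=19 v=4: → [14,21); WM=21
i=7 t=24 v=3: → [21,28); WM=21
i=8 t=27 v=8: → [21,28); WM=24

2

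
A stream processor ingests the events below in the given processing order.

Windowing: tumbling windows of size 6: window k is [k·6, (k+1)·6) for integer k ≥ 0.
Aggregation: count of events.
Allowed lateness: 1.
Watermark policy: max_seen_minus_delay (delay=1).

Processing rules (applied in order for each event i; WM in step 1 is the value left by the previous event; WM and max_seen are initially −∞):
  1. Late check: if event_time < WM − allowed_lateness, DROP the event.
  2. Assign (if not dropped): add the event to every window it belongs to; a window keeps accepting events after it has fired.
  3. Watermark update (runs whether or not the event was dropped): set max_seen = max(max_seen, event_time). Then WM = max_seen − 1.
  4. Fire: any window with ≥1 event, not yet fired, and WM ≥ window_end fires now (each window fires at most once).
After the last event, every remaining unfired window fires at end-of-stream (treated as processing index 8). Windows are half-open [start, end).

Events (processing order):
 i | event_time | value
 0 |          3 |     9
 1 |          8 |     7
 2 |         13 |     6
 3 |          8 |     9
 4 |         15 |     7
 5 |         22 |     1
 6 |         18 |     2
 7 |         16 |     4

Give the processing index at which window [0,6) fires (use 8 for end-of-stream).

i=0 t=3 v=9: → [0,6); WM=2
i=1 t=8 v=7: → [6,12); WM=7; [0,6) fires=1
i=2 t=13 v=6: → [12,18); WM=12; [6,12) fires=1
i=3 t=8 v=9: DROP (t<12-1); WM=12
i=4 t=15 v=7: → [12,18); WM=14
i=5 t=22 v=1: → [18,24); WM=21; [12,18) fires=2
i=6 t=18 v=2: DROP (t<21-1); WM=21
i=7 t=16 v=4: DROP (t<21-1); WM=21

1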